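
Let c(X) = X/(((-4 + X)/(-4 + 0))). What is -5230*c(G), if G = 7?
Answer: 146440/3 ≈ 48813.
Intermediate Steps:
c(X) = X/(1 - X/4) (c(X) = X/(((-4 + X)/(-4))) = X/(((-4 + X)*(-1/4))) = X/(1 - X/4))
-5230*c(G) = -(-20920)*7/(-4 + 7) = -(-20920)*7/3 = -5230*(-28/3) = 146440/3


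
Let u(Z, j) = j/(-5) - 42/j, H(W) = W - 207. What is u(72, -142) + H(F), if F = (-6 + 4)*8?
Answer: -68978/355 ≈ -194.30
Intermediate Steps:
F = -16 (F = -2*8 = -16)
H(W) = -207 + W
u(Z, j) = -42/j - j/5 (u(Z, j) = j*(-⅕) - 42/j = -j/5 - 42/j = -42/j - j/5)
u(72, -142) + H(F) = (-42/(-142) - ⅕*(-142)) + (-207 - 16) = (-42*(-1/142) + 142/5) - 223 = (21/71 + 142/5) - 223 = 10187/355 - 223 = -68978/355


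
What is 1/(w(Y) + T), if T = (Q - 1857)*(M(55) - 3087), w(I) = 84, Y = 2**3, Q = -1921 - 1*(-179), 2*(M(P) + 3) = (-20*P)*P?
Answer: 1/119990744 ≈ 8.3340e-9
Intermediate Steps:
M(P) = -3 - 10*P**2 (M(P) = -3 + ((-20*P)*P)/2 = -3 + (-20*P**2)/2 = -3 - 10*P**2)
Q = -1742 (Q = -1921 + 179 = -1742)
Y = 8
T = 119990660 (T = (-1742 - 1857)*((-3 - 10*55**2) - 3087) = -3599*((-3 - 10*3025) - 3087) = -3599*((-3 - 30250) - 3087) = -3599*(-30253 - 3087) = -3599*(-33340) = 119990660)
1/(w(Y) + T) = 1/(84 + 119990660) = 1/119990744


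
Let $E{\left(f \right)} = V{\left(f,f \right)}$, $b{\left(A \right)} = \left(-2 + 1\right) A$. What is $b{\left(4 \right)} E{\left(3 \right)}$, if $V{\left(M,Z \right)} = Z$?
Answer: $-12$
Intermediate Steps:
$b{\left(A \right)} = - A$
$E{\left(f \right)} = f$
$b{\left(4 \right)} E{\left(3 \right)} = \left(-1\right) 4 \cdot 3 = \left(-4\right) 3 = -12$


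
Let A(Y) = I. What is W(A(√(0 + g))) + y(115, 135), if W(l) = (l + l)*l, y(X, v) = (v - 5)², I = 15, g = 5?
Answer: 17350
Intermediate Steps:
A(Y) = 15
y(X, v) = (-5 + v)²
W(l) = 2*l² (W(l) = (2*l)*l = 2*l²)
W(A(√(0 + g))) + y(115, 135) = 2*15² + (-5 + 135)² = 2*225 + 130² = 450 + 16900 = 17350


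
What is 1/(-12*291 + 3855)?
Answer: 1/363 ≈ 0.0027548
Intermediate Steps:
1/(-12*291 + 3855) = 1/(-3492 + 3855) = 1/363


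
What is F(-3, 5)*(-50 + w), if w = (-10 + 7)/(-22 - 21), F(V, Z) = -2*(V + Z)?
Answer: 8588/43 ≈ 199.72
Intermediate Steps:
F(V, Z) = -2*V - 2*Z
w = 3/43 (w = -3/(-43) = -3*(-1/43) = 3/43 ≈ 0.069767)
F(-3, 5)*(-50 + w) = (-2*(-3) - 2*5)*(-50 + 3/43) = (6 - 10)*(-2147/43) = -4*(-2147/43) = 8588/43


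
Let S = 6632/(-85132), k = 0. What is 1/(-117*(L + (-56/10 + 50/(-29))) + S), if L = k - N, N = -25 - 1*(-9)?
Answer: -3086035/3132800048 ≈ -0.00098507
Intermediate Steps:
N = -16 (N = -25 + 9 = -16)
L = 16 (L = 0 - 1*(-16) = 0 + 16 = 16)
S = -1658/21283 (S = 6632*(-1/85132) = -1658/21283 ≈ -0.077903)
1/(-117*(L + (-56/10 + 50/(-29))) + S) = 1/(-117*(16 + (-56/10 + 50/(-29))) - 1658/21283) = 1/(-117*(16 + (-56*1/10 + 50*(-1/29))) - 1658/21283) = 1/(-117*(16 + (-28/5 - 50/29)) - 1658/21283) = 1/(-117*(16 - 1062/145) - 1658/21283) = 1/(-117*1258/145 - 1658/21283) = 1/(-147186/145 - 1658/21283) = 1/(-3132800048/3086035) = -3086035/3132800048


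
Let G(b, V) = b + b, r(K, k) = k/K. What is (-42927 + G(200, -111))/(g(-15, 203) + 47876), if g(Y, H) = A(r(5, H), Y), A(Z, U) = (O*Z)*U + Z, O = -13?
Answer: -212635/279168 ≈ -0.76167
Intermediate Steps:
A(Z, U) = Z - 13*U*Z (A(Z, U) = (-13*Z)*U + Z = -13*U*Z + Z = Z - 13*U*Z)
g(Y, H) = H*(1 - 13*Y)/5 (g(Y, H) = (H/5)*(1 - 13*Y) = H*(1 - 13*Y)/5)
G(b, V) = 2*b
(-42927 + G(200, -111))/(g(-15, 203) + 47876) = (-42927 + 2*200)/((1/5)*203*(1 - 13*(-15)) + 47876) = (-42927 + 400)/((1/5)*203*(1 + 195) + 47876) = -42527/((1/5)*203*196 + 47876) = -42527/(39788/5 + 47876) = -42527/279168/5 = -42527*5/279168 = -212635/279168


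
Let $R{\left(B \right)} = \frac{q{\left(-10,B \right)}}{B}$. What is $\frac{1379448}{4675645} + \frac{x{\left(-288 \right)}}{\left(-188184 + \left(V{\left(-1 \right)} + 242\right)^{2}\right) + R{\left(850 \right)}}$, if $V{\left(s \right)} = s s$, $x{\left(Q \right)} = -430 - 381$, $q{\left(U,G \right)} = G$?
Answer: $\frac{181925586127}{603784741430} \approx 0.30131$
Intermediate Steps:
$x{\left(Q \right)} = -811$
$V{\left(s \right)} = s^{2}$
$R{\left(B \right)} = 1$ ($R{\left(B \right)} = \frac{B}{B} = 1$)
$\frac{1379448}{4675645} + \frac{x{\left(-288 \right)}}{\left(-188184 + \left(V{\left(-1 \right)} + 242\right)^{2}\right) + R{\left(850 \right)}} = \frac{1379448}{4675645} - \frac{811}{\left(-188184 + \left(\left(-1\right)^{2} + 242\right)^{2}\right) + 1} = 1379448 \cdot \frac{1}{4675645} - \frac{811}{\left(-188184 + \left(1 + 242\right)^{2}\right) + 1} = \frac{1379448}{4675645} - \frac{811}{\left(-188184 + 243^{2}\right) + 1} = \frac{1379448}{4675645} - \frac{811}{\left(-188184 + 59049\right) + 1} = \frac{1379448}{4675645} - \frac{811}{-129135 + 1} = \frac{1379448}{4675645} - \frac{811}{-129134} = \frac{1379448}{4675645} - - \frac{811}{129134} = \frac{1379448}{4675645} + \frac{811}{129134} = \frac{181925586127}{603784741430}$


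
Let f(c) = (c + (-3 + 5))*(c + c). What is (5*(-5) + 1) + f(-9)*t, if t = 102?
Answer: 12828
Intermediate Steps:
f(c) = 2*c*(2 + c) (f(c) = (c + 2)*(2*c) = (2 + c)*(2*c) = 2*c*(2 + c))
(5*(-5) + 1) + f(-9)*t = (5*(-5) + 1) + (2*(-9)*(2 - 9))*102 = (-25 + 1) + (2*(-9)*(-7))*102 = -24 + 126*102 = -24 + 12852 = 12828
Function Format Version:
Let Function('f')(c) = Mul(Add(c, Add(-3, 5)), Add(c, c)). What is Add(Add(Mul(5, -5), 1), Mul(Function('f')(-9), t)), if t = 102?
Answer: 12828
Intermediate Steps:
Function('f')(c) = Mul(2, c, Add(2, c)) (Function('f')(c) = Mul(Add(c, 2), Mul(2, c)) = Mul(Add(2, c), Mul(2, c)) = Mul(2, c, Add(2, c)))
Add(Add(Mul(5, -5), 1), Mul(Function('f')(-9), t)) = Add(Add(Mul(5, -5), 1), Mul(Mul(2, -9, Add(2, -9)), 102)) = Add(Add(-25, 1), Mul(Mul(2, -9, -7), 102)) = Add(-24, Mul(126, 102)) = Add(-24, 12852) = 12828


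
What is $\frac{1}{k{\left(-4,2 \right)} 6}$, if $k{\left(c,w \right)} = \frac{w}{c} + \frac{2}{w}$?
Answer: $\frac{1}{3} \approx 0.33333$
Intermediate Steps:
$k{\left(c,w \right)} = \frac{2}{w} + \frac{w}{c}$
$\frac{1}{k{\left(-4,2 \right)} 6} = \frac{1}{\left(\frac{2}{2} + \frac{2}{-4}\right) 6} = \frac{1}{\left(2 \cdot \frac{1}{2} + 2 \left(- \frac{1}{4}\right)\right) 6} = \frac{1}{\left(1 - \frac{1}{2}\right) 6} = \frac{1}{\frac{1}{2} \cdot 6} = \frac{1}{3}$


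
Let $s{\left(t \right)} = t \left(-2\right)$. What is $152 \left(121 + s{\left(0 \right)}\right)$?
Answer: $18392$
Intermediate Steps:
$s{\left(t \right)} = - 2 t$
$152 \left(121 + s{\left(0 \right)}\right) = 152 \left(121 - 0\right) = 152 \left(121 + 0\right) = 152 \cdot 121 = 18392$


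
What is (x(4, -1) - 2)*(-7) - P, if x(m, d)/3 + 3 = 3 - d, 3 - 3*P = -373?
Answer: -397/3 ≈ -132.33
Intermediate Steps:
P = 376/3 (P = 1 - 1/3*(-373) = 1 + 373/3 = 376/3 ≈ 125.33)
x(m, d) = -3*d (x(m, d) = -9 + 3*(3 - d) = -9 + (9 - 3*d) = -3*d)
(x(4, -1) - 2)*(-7) - P = (-3*(-1) - 2)*(-7) - 1*376/3 = (3 - 2)*(-7) - 376/3 = 1*(-7) - 376/3 = -7 - 376/3 = -397/3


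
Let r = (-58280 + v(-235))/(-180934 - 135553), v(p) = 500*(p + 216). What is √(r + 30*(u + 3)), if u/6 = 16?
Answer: √297508594360790/316487 ≈ 54.500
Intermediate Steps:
u = 96 (u = 6*16 = 96)
v(p) = 108000 + 500*p (v(p) = 500*(216 + p) = 108000 + 500*p)
r = 67780/316487 (r = (-58280 + (108000 + 500*(-235)))/(-180934 - 135553) = (-58280 + (108000 - 117500))/(-316487) = (-58280 - 9500)*(-1/316487) = -67780*(-1/316487) = 67780/316487 ≈ 0.21416)
√(r + 30*(u + 3)) = √(67780/316487 + 30*(96 + 3)) = √(67780/316487 + 30*99) = √(67780/316487 + 2970) = √(940034170/316487) = √297508594360790/316487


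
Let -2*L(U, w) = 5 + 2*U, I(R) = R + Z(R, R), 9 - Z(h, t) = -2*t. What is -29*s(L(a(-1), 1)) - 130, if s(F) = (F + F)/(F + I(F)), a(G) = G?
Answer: -101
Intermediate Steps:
Z(h, t) = 9 + 2*t (Z(h, t) = 9 - (-2)*t = 9 + 2*t)
I(R) = 9 + 3*R (I(R) = R + (9 + 2*R) = 9 + 3*R)
L(U, w) = -5/2 - U (L(U, w) = -(5 + 2*U)/2 = -5/2 - U)
s(F) = 2*F/(9 + 4*F) (s(F) = (F + F)/(F + (9 + 3*F)) = (2*F)/(9 + 4*F) = 2*F/(9 + 4*F))
-29*s(L(a(-1), 1)) - 130 = -58*(-5/2 - 1*(-1))/(9 + 4*(-5/2 - 1*(-1))) - 130 = -58*(-5/2 + 1)/(9 + 4*(-5/2 + 1)) - 130 = -58*(-3)/(2*(9 + 4*(-3/2))) - 130 = -58*(-3)/(2*(9 - 6)) - 130 = -58*(-3)/(2*3) - 130 = -29*(-1) - 130 = 29 - 130 = -101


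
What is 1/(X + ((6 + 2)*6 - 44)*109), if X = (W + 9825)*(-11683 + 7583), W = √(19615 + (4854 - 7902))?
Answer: -2517629/101397886801881 + 1025*√16567/405591547207524 ≈ -2.4504e-8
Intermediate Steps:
W = √16567 (W = √(19615 - 3048) = √16567 ≈ 128.71)
X = -40282500 - 4100*√16567 (X = (√16567 + 9825)*(-11683 + 7583) = (9825 + √16567)*(-4100) = -40282500 - 4100*√16567 ≈ -4.0810e+7)
1/(X + ((6 + 2)*6 - 44)*109) = 1/((-40282500 - 4100*√16567) + ((6 + 2)*6 - 44)*109) = 1/((-40282500 - 4100*√16567) + (8*6 - 44)*109) = 1/((-40282500 - 4100*√16567) + (48 - 44)*109) = 1/((-40282500 - 4100*√16567) + 4*109) = 1/((-40282500 - 4100*√16567) + 436) = 1/(-40282064 - 4100*√16567)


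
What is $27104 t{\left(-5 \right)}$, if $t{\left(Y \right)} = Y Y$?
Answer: $677600$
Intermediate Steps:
$t{\left(Y \right)} = Y^{2}$
$27104 t{\left(-5 \right)} = 27104 \left(-5\right)^{2} = 27104 \cdot 25 = 677600$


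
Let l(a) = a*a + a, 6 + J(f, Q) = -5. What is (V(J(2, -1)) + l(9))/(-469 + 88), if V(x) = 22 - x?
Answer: -41/127 ≈ -0.32283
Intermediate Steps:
J(f, Q) = -11 (J(f, Q) = -6 - 5 = -11)
l(a) = a + a**2 (l(a) = a**2 + a = a + a**2)
(V(J(2, -1)) + l(9))/(-469 + 88) = ((22 - 1*(-11)) + 9*(1 + 9))/(-469 + 88) = ((22 + 11) + 9*10)/(-381) = (33 + 90)*(-1/381) = 123*(-1/381) = -41/127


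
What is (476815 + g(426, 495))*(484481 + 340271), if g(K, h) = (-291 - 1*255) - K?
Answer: 392452465936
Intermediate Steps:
g(K, h) = -546 - K (g(K, h) = (-291 - 255) - K = -546 - K)
(476815 + g(426, 495))*(484481 + 340271) = (476815 + (-546 - 1*426))*(484481 + 340271) = (476815 + (-546 - 426))*824752 = (476815 - 972)*824752 = 475843*824752 = 392452465936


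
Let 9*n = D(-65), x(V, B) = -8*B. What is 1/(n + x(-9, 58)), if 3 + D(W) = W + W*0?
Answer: -9/4244 ≈ -0.0021206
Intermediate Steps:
D(W) = -3 + W (D(W) = -3 + (W + W*0) = -3 + (W + 0) = -3 + W)
n = -68/9 (n = (-3 - 65)/9 = (⅑)*(-68) = -68/9 ≈ -7.5556)
1/(n + x(-9, 58)) = 1/(-68/9 - 8*58) = 1/(-68/9 - 464) = 1/(-4244/9) = -9/4244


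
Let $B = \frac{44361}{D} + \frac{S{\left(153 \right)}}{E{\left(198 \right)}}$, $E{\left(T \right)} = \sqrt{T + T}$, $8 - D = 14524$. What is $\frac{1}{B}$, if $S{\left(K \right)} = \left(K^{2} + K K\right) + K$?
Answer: $\frac{787043004}{1434854266558945} + \frac{549858851032 \sqrt{11}}{4304562799676835} \approx 0.00042421$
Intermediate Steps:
$D = -14516$ ($D = 8 - 14524 = -14516$)
$E{\left(T \right)} = \sqrt{2} \sqrt{T}$ ($E{\left(T \right)} = \sqrt{2 T} = \sqrt{2} \sqrt{T}$)
$S{\left(K \right)} = K + 2 K^{2}$ ($S{\left(K \right)} = \left(K^{2} + K^{2}\right) + K = 2 K^{2} + K = K + 2 K^{2}$)
$B = - \frac{44361}{14516} + \frac{15657 \sqrt{11}}{22}$ ($B = \frac{44361}{-14516} + \frac{153 \left(1 + 2 \cdot 153\right)}{\sqrt{2} \sqrt{198}} = 44361 \left(- \frac{1}{14516}\right) + \frac{153 \left(1 + 306\right)}{\sqrt{2} \cdot 3 \sqrt{22}} = - \frac{44361}{14516} + \frac{153 \cdot 307}{6 \sqrt{11}} = - \frac{44361}{14516} + 46971 \frac{\sqrt{11}}{66} = - \frac{44361}{14516} + \frac{15657 \sqrt{11}}{22} \approx 2357.3$)
$\frac{1}{B} = \frac{1}{- \frac{44361}{14516} + \frac{15657 \sqrt{11}}{22}}$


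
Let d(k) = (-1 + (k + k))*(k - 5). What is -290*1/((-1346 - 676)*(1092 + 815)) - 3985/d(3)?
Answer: 1536597959/3855954 ≈ 398.50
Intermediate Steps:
d(k) = (-1 + 2*k)*(-5 + k)
-290*1/((-1346 - 676)*(1092 + 815)) - 3985/d(3) = -290*1/((-1346 - 676)*(1092 + 815)) - 3985/(5 - 11*3 + 2*3**2) = -290/((-2022*1907)) - 3985/(5 - 33 + 2*9) = -290/(-3855954) - 3985/(5 - 33 + 18) = -290*(-1/3855954) - 3985/(-10) = 145/1927977 - 3985*(-1/10) = 145/1927977 + 797/2 = 1536597959/3855954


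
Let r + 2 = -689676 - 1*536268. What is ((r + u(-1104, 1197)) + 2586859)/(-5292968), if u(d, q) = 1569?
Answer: -681241/2646484 ≈ -0.25741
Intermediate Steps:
r = -1225946 (r = -2 + (-689676 - 1*536268) = -2 + (-689676 - 536268) = -2 - 1225944 = -1225946)
((r + u(-1104, 1197)) + 2586859)/(-5292968) = ((-1225946 + 1569) + 2586859)/(-5292968) = (-1224377 + 2586859)*(-1/5292968) = 1362482*(-1/5292968) = -681241/2646484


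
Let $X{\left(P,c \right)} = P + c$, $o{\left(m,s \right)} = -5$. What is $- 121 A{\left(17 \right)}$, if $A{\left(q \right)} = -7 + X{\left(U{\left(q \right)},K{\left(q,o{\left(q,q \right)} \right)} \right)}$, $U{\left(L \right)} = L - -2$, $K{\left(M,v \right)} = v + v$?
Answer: $-242$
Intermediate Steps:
$K{\left(M,v \right)} = 2 v$
$U{\left(L \right)} = 2 + L$ ($U{\left(L \right)} = L + 2 = 2 + L$)
$A{\left(q \right)} = -15 + q$ ($A{\left(q \right)} = -7 + \left(\left(2 + q\right) + 2 \left(-5\right)\right) = -7 + \left(\left(2 + q\right) - 10\right) = -7 + \left(-8 + q\right) = -15 + q$)
$- 121 A{\left(17 \right)} = - 121 \left(-15 + 17\right) = \left(-121\right) 2 = -242$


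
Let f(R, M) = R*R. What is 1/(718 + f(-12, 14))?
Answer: 1/862 ≈ 0.0011601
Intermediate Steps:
f(R, M) = R²
1/(718 + f(-12, 14)) = 1/(718 + (-12)²) = 1/(718 + 144) = 1/862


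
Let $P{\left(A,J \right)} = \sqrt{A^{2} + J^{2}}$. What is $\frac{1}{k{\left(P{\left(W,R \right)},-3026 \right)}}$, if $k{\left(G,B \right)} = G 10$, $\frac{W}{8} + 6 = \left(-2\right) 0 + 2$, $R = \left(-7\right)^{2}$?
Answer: $\frac{\sqrt{137}}{6850} \approx 0.0017087$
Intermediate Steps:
$R = 49$
$W = -32$ ($W = -48 + 8 \left(\left(-2\right) 0 + 2\right) = -48 + 8 \left(0 + 2\right) = -48 + 8 \cdot 2 = -48 + 16 = -32$)
$k{\left(G,B \right)} = 10 G$
$\frac{1}{k{\left(P{\left(W,R \right)},-3026 \right)}} = \frac{1}{10 \sqrt{\left(-32\right)^{2} + 49^{2}}} = \frac{1}{10 \sqrt{1024 + 2401}} = \frac{1}{10 \sqrt{3425}} = \frac{1}{10 \cdot 5 \sqrt{137}} = \frac{1}{50 \sqrt{137}} = \frac{\sqrt{137}}{6850}$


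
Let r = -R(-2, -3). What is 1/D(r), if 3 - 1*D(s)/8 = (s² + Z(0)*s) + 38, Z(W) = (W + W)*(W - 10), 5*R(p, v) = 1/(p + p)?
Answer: -50/14001 ≈ -0.0035712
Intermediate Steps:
R(p, v) = 1/(10*p) (R(p, v) = 1/(5*(p + p)) = 1/(5*((2*p))) = (1/(2*p))/5 = 1/(10*p))
Z(W) = 2*W*(-10 + W) (Z(W) = (2*W)*(-10 + W) = 2*W*(-10 + W))
r = 1/20 (r = -1/(10*(-2)) = -(-1)/(10*2) = -1*(-1/20) = 1/20 ≈ 0.050000)
D(s) = -280 - 8*s² (D(s) = 24 - 8*((s² + (2*0*(-10 + 0))*s) + 38) = 24 - 8*((s² + (2*0*(-10))*s) + 38) = 24 - 8*((s² + 0*s) + 38) = 24 - 8*((s² + 0) + 38) = 24 - 8*(s² + 38) = 24 - 8*(38 + s²) = 24 + (-304 - 8*s²) = -280 - 8*s²)
1/D(r) = 1/(-280 - 8*(1/20)²) = 1/(-280 - 8*1/400) = 1/(-280 - 1/50) = 1/(-14001/50) = -50/14001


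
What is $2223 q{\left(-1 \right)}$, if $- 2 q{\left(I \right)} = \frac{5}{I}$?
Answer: $\frac{11115}{2} \approx 5557.5$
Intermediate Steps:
$q{\left(I \right)} = - \frac{5}{2 I}$ ($q{\left(I \right)} = - \frac{5 \frac{1}{I}}{2} = - \frac{5}{2 I}$)
$2223 q{\left(-1 \right)} = 2223 \left(- \frac{5}{2 \left(-1\right)}\right) = 2223 \left(\left(- \frac{5}{2}\right) \left(-1\right)\right) = 2223 \cdot \frac{5}{2} = \frac{11115}{2}$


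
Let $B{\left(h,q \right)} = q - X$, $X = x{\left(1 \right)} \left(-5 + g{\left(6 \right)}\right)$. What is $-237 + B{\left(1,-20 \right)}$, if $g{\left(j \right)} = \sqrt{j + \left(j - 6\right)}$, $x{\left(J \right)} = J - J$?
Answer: $-257$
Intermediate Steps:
$x{\left(J \right)} = 0$
$g{\left(j \right)} = \sqrt{-6 + 2 j}$ ($g{\left(j \right)} = \sqrt{j + \left(j - 6\right)} = \sqrt{j + \left(-6 + j\right)} = \sqrt{-6 + 2 j}$)
$X = 0$ ($X = 0 \left(-5 + \sqrt{-6 + 2 \cdot 6}\right) = 0 \left(-5 + \sqrt{-6 + 12}\right) = 0 \left(-5 + \sqrt{6}\right) = 0$)
$B{\left(h,q \right)} = q$ ($B{\left(h,q \right)} = q - 0 = q + 0 = q$)
$-237 + B{\left(1,-20 \right)} = -237 - 20 = -257$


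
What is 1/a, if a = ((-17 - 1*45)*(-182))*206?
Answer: 1/2324504 ≈ 4.3020e-7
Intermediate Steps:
a = 2324504 (a = ((-17 - 45)*(-182))*206 = -62*(-182)*206 = 11284*206 = 2324504)
1/a = 1/2324504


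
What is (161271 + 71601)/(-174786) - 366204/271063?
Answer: -21188385880/7896336253 ≈ -2.6833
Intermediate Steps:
(161271 + 71601)/(-174786) - 366204/271063 = 232872*(-1/174786) - 366204*1/271063 = -38812/29131 - 366204/271063 = -21188385880/7896336253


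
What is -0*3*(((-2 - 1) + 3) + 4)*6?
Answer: 0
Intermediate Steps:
-0*3*(((-2 - 1) + 3) + 4)*6 = -0*3*((-3 + 3) + 4)*6 = -0*3*(0 + 4)*6 = -0*3*4*6 = -0*12*6 = -14*0*6 = 0*6 = 0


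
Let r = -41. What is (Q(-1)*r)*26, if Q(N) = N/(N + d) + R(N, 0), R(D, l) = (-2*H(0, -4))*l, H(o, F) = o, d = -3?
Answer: -533/2 ≈ -266.50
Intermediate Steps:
R(D, l) = 0 (R(D, l) = (-2*0)*l = 0*l = 0)
Q(N) = N/(-3 + N) (Q(N) = N/(N - 3) + 0 = N/(-3 + N) + 0 = N/(-3 + N))
(Q(-1)*r)*26 = (-1/(-3 - 1)*(-41))*26 = (-1/(-4)*(-41))*26 = (-1*(-¼)*(-41))*26 = ((¼)*(-41))*26 = -41/4*26 = -533/2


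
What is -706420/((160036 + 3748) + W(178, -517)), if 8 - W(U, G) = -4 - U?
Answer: -353210/81987 ≈ -4.3081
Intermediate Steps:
W(U, G) = 12 + U (W(U, G) = 8 - (-4 - U) = 8 + (4 + U) = 12 + U)
-706420/((160036 + 3748) + W(178, -517)) = -706420/((160036 + 3748) + (12 + 178)) = -706420/(163784 + 190) = -706420/163974 = -706420*1/163974 = -353210/81987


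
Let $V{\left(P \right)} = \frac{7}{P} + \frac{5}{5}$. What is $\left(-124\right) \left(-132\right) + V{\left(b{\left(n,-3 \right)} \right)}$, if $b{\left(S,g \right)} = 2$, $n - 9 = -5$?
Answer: $\frac{32745}{2} \approx 16373.0$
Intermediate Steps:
$n = 4$ ($n = 9 - 5 = 4$)
$V{\left(P \right)} = 1 + \frac{7}{P}$ ($V{\left(P \right)} = \frac{7}{P} + 5 \cdot \frac{1}{5} = \frac{7}{P} + 1 = 1 + \frac{7}{P}$)
$\left(-124\right) \left(-132\right) + V{\left(b{\left(n,-3 \right)} \right)} = \left(-124\right) \left(-132\right) + \frac{7 + 2}{2} = 16368 + \frac{1}{2} \cdot 9 = 16368 + \frac{9}{2} = \frac{32745}{2}$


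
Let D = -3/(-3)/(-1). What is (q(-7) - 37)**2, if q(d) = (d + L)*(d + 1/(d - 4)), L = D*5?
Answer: 279841/121 ≈ 2312.7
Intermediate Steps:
D = -1 (D = -3*(-1/3)*(-1) = 1*(-1) = -1)
L = -5 (L = -1*5 = -5)
q(d) = (-5 + d)*(d + 1/(-4 + d)) (q(d) = (d - 5)*(d + 1/(d - 4)) = (-5 + d)*(d + 1/(-4 + d)))
(q(-7) - 37)**2 = ((-5 + (-7)**3 - 9*(-7)**2 + 21*(-7))/(-4 - 7) - 37)**2 = ((-5 - 343 - 9*49 - 147)/(-11) - 37)**2 = (-(-5 - 343 - 441 - 147)/11 - 37)**2 = (-1/11*(-936) - 37)**2 = (936/11 - 37)**2 = (529/11)**2 = 279841/121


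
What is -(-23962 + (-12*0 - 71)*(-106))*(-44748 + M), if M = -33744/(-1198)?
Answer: -440274090480/599 ≈ -7.3501e+8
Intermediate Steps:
M = 16872/599 (M = -33744*(-1/1198) = 16872/599 ≈ 28.167)
-(-23962 + (-12*0 - 71)*(-106))*(-44748 + M) = -(-23962 + (-12*0 - 71)*(-106))*(-44748 + 16872/599) = -(-23962 + (0 - 71)*(-106))*(-26787180)/599 = -(-23962 - 71*(-106))*(-26787180)/599 = -(-23962 + 7526)*(-26787180)/599 = -(-16436)*(-26787180)/599 = -1*440274090480/599 = -440274090480/599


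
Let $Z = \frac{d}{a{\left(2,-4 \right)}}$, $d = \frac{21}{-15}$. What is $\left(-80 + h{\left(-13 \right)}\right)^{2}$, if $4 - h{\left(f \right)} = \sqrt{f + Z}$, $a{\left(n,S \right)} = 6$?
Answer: $\frac{\left(2280 + i \sqrt{11910}\right)^{2}}{900} \approx 5762.8 + 552.94 i$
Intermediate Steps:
$d = - \frac{7}{5}$ ($d = 21 \left(- \frac{1}{15}\right) = - \frac{7}{5} \approx -1.4$)
$Z = - \frac{7}{30}$ ($Z = - \frac{7}{5 \cdot 6} = \left(- \frac{7}{5}\right) \frac{1}{6} = - \frac{7}{30} \approx -0.23333$)
$h{\left(f \right)} = 4 - \sqrt{- \frac{7}{30} + f}$ ($h{\left(f \right)} = 4 - \sqrt{f - \frac{7}{30}} = 4 - \sqrt{- \frac{7}{30} + f}$)
$\left(-80 + h{\left(-13 \right)}\right)^{2} = \left(-80 + \left(4 - \frac{\sqrt{-210 + 900 \left(-13\right)}}{30}\right)\right)^{2} = \left(-80 + \left(4 - \frac{\sqrt{-210 - 11700}}{30}\right)\right)^{2} = \left(-80 + \left(4 - \frac{\sqrt{-11910}}{30}\right)\right)^{2} = \left(-80 + \left(4 - \frac{i \sqrt{11910}}{30}\right)\right)^{2} = \left(-76 - \frac{i \sqrt{11910}}{30}\right)^{2}$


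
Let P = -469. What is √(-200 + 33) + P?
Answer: -469 + I*√167 ≈ -469.0 + 12.923*I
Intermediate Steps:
√(-200 + 33) + P = √(-200 + 33) - 469 = √(-167) - 469 = I*√167 - 469 = -469 + I*√167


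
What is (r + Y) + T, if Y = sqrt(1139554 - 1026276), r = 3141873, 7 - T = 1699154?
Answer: 1442726 + sqrt(113278) ≈ 1.4431e+6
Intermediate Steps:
T = -1699147 (T = 7 - 1*1699154 = 7 - 1699154 = -1699147)
Y = sqrt(113278) ≈ 336.57
(r + Y) + T = (3141873 + sqrt(113278)) - 1699147 = 1442726 + sqrt(113278)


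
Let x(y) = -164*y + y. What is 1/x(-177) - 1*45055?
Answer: -1299881804/28851 ≈ -45055.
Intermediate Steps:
x(y) = -163*y
1/x(-177) - 1*45055 = 1/(-163*(-177)) - 1*45055 = 1/28851 - 45055 = -1299881804/28851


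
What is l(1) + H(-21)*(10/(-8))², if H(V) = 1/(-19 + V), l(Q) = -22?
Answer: -2821/128 ≈ -22.039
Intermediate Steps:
l(1) + H(-21)*(10/(-8))² = -22 + (10/(-8))²/(-19 - 21) = -22 + (10*(-⅛))²/(-40) = -22 - (-5/4)²/40 = -22 - 1/40*25/16 = -22 - 5/128 = -2821/128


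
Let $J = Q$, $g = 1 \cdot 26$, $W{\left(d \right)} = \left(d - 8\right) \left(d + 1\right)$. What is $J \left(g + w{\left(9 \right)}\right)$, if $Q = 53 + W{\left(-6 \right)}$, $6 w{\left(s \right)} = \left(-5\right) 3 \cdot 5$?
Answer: $\frac{3321}{2} \approx 1660.5$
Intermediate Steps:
$W{\left(d \right)} = \left(1 + d\right) \left(-8 + d\right)$ ($W{\left(d \right)} = \left(-8 + d\right) \left(1 + d\right) = \left(1 + d\right) \left(-8 + d\right)$)
$g = 26$
$w{\left(s \right)} = - \frac{25}{2}$ ($w{\left(s \right)} = \frac{\left(-5\right) 3 \cdot 5}{6} = \frac{\left(-15\right) 5}{6} = \frac{1}{6} \left(-75\right) = - \frac{25}{2}$)
$Q = 123$ ($Q = 53 - \left(-34 - 36\right) = 53 + \left(-8 + 36 + 42\right) = 53 + 70 = 123$)
$J = 123$
$J \left(g + w{\left(9 \right)}\right) = 123 \left(26 - \frac{25}{2}\right) = 123 \cdot \frac{27}{2} = \frac{3321}{2}$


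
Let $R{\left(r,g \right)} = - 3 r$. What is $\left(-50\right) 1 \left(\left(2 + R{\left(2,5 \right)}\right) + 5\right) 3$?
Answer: $-150$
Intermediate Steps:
$\left(-50\right) 1 \left(\left(2 + R{\left(2,5 \right)}\right) + 5\right) 3 = \left(-50\right) 1 \left(\left(2 - 6\right) + 5\right) 3 = - 50 \left(\left(2 - 6\right) + 5\right) 3 = - 50 \left(-4 + 5\right) 3 = - 50 \cdot 1 \cdot 3 = \left(-50\right) 3 = -150$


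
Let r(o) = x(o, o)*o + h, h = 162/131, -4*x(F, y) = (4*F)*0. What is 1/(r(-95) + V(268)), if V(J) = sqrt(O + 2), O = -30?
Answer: 10611/253376 - 17161*I*sqrt(7)/253376 ≈ 0.041878 - 0.1792*I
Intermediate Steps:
x(F, y) = 0 (x(F, y) = -4*F*0/4 = -1/4*0 = 0)
h = 162/131 (h = 162*(1/131) = 162/131 ≈ 1.2366)
V(J) = 2*I*sqrt(7) (V(J) = sqrt(-30 + 2) = sqrt(-28) = 2*I*sqrt(7))
r(o) = 162/131 (r(o) = 0*o + 162/131 = 0 + 162/131 = 162/131)
1/(r(-95) + V(268)) = 1/(162/131 + 2*I*sqrt(7))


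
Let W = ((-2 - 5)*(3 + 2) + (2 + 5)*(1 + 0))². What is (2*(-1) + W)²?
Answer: 611524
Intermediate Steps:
W = 784 (W = (-7*5 + 7*1)² = (-35 + 7)² = (-28)² = 784)
(2*(-1) + W)² = (2*(-1) + 784)² = (-2 + 784)² = 782² = 611524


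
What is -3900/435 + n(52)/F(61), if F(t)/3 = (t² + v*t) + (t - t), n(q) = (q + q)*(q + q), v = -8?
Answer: -2208076/281271 ≈ -7.8503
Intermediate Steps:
n(q) = 4*q² (n(q) = (2*q)*(2*q) = 4*q²)
F(t) = -24*t + 3*t² (F(t) = 3*((t² - 8*t) + (t - t)) = 3*((t² - 8*t) + 0) = 3*(t² - 8*t) = -24*t + 3*t²)
-3900/435 + n(52)/F(61) = -3900/435 + (4*52²)/((3*61*(-8 + 61))) = -3900*1/435 + (4*2704)/((3*61*53)) = -260/29 + 10816/9699 = -2208076/281271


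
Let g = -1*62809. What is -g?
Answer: 62809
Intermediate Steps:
g = -62809
-g = -1*(-62809) = 62809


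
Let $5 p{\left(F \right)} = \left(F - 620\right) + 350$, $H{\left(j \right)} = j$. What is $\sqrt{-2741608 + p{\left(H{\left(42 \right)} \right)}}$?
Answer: $\frac{2 i \sqrt{17135335}}{5} \approx 1655.8 i$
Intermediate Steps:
$p{\left(F \right)} = -54 + \frac{F}{5}$ ($p{\left(F \right)} = \frac{\left(F - 620\right) + 350}{5} = \frac{\left(-620 + F\right) + 350}{5} = \frac{-270 + F}{5} = -54 + \frac{F}{5}$)
$\sqrt{-2741608 + p{\left(H{\left(42 \right)} \right)}} = \sqrt{-2741608 + \left(-54 + \frac{1}{5} \cdot 42\right)} = \sqrt{-2741608 + \left(-54 + \frac{42}{5}\right)} = \sqrt{-2741608 - \frac{228}{5}} = \sqrt{- \frac{13708268}{5}} = \frac{2 i \sqrt{17135335}}{5}$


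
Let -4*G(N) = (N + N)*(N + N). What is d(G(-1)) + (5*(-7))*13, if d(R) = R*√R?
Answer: -455 - I ≈ -455.0 - 1.0*I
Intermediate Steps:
G(N) = -N² (G(N) = -(N + N)*(N + N)/4 = -2*N*2*N/4 = -N²)
d(R) = R^(3/2)
d(G(-1)) + (5*(-7))*13 = (-1*(-1)²)^(3/2) + (5*(-7))*13 = (-1*1)^(3/2) - 35*13 = (-1)^(3/2) - 455 = -I - 455 = -455 - I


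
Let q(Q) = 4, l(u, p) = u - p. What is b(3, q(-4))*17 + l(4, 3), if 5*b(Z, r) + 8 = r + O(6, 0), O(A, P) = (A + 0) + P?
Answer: 39/5 ≈ 7.8000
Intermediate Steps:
O(A, P) = A + P
b(Z, r) = -⅖ + r/5 (b(Z, r) = -8/5 + (r + (6 + 0))/5 = -8/5 + (r + 6)/5 = -8/5 + (6 + r)/5 = -8/5 + (6/5 + r/5) = -⅖ + r/5)
b(3, q(-4))*17 + l(4, 3) = (-⅖ + (⅕)*4)*17 + (4 - 1*3) = (-⅖ + ⅘)*17 + (4 - 3) = (⅖)*17 + 1 = 34/5 + 1 = 39/5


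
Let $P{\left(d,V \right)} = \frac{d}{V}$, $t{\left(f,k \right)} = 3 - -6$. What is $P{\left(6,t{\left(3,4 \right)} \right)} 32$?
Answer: $\frac{64}{3} \approx 21.333$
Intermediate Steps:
$t{\left(f,k \right)} = 9$ ($t{\left(f,k \right)} = 3 + 6 = 9$)
$P{\left(6,t{\left(3,4 \right)} \right)} 32 = \frac{6}{9} \cdot 32 = 6 \cdot \frac{1}{9} \cdot 32 = \frac{2}{3} \cdot 32 = \frac{64}{3}$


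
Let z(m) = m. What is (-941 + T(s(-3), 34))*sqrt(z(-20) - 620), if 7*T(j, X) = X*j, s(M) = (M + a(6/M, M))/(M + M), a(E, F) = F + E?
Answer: -157000*I*sqrt(10)/21 ≈ -23642.0*I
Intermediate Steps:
a(E, F) = E + F
s(M) = (2*M + 6/M)/(2*M) (s(M) = (M + (6/M + M))/(M + M) = (M + (M + 6/M))/((2*M)) = (2*M + 6/M)*(1/(2*M)) = (2*M + 6/M)/(2*M))
T(j, X) = X*j/7 (T(j, X) = (X*j)/7 = X*j/7)
(-941 + T(s(-3), 34))*sqrt(z(-20) - 620) = (-941 + (1/7)*34*(1 + 3/(-3)**2))*sqrt(-20 - 620) = (-941 + (1/7)*34*(1 + 3*(1/9)))*sqrt(-640) = (-941 + (1/7)*34*(1 + 1/3))*(8*I*sqrt(10)) = (-941 + (1/7)*34*(4/3))*(8*I*sqrt(10)) = (-941 + 136/21)*(8*I*sqrt(10)) = -157000*I*sqrt(10)/21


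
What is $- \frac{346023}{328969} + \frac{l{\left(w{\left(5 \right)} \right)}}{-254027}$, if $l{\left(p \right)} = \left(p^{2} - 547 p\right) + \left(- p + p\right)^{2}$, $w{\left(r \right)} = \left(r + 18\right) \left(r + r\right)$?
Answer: $- \frac{63914054831}{83567008163} \approx -0.76482$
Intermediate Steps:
$w{\left(r \right)} = 2 r \left(18 + r\right)$ ($w{\left(r \right)} = \left(18 + r\right) 2 r = 2 r \left(18 + r\right)$)
$l{\left(p \right)} = p^{2} - 547 p$ ($l{\left(p \right)} = \left(p^{2} - 547 p\right) + 0^{2} = \left(p^{2} - 547 p\right) + 0 = p^{2} - 547 p$)
$- \frac{346023}{328969} + \frac{l{\left(w{\left(5 \right)} \right)}}{-254027} = - \frac{346023}{328969} + \frac{2 \cdot 5 \left(18 + 5\right) \left(-547 + 2 \cdot 5 \left(18 + 5\right)\right)}{-254027} = \left(-346023\right) \frac{1}{328969} + 2 \cdot 5 \cdot 23 \left(-547 + 2 \cdot 5 \cdot 23\right) \left(- \frac{1}{254027}\right) = - \frac{346023}{328969} + 230 \left(-547 + 230\right) \left(- \frac{1}{254027}\right) = - \frac{346023}{328969} + 230 \left(-317\right) \left(- \frac{1}{254027}\right) = - \frac{346023}{328969} - - \frac{72910}{254027} = - \frac{346023}{328969} + \frac{72910}{254027} = - \frac{63914054831}{83567008163}$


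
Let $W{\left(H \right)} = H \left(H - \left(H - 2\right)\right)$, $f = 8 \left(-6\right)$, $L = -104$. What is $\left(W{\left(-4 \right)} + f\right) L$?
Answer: $5824$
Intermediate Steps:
$f = -48$
$W{\left(H \right)} = 2 H$ ($W{\left(H \right)} = H \left(H - \left(-2 + H\right)\right) = H 2 = 2 H$)
$\left(W{\left(-4 \right)} + f\right) L = \left(2 \left(-4\right) - 48\right) \left(-104\right) = \left(-8 - 48\right) \left(-104\right) = \left(-56\right) \left(-104\right) = 5824$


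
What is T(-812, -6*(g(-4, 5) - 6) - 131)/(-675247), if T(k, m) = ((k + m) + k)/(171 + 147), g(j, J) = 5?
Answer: 11/1350494 ≈ 8.1452e-6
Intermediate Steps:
T(k, m) = k/159 + m/318 (T(k, m) = (m + 2*k)/318 = (m + 2*k)*(1/318) = k/159 + m/318)
T(-812, -6*(g(-4, 5) - 6) - 131)/(-675247) = ((1/159)*(-812) + (-6*(5 - 6) - 131)/318)/(-675247) = (-812/159 + (-6*(-1) - 131)/318)*(-1/675247) = (-812/159 + (6 - 131)/318)*(-1/675247) = (-812/159 + (1/318)*(-125))*(-1/675247) = (-812/159 - 125/318)*(-1/675247) = -11/2*(-1/675247) = 11/1350494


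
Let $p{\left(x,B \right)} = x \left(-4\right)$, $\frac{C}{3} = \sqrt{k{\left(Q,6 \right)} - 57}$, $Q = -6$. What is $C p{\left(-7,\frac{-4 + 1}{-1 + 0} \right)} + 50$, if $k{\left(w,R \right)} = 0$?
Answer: $50 + 84 i \sqrt{57} \approx 50.0 + 634.19 i$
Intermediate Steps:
$C = 3 i \sqrt{57}$ ($C = 3 \sqrt{0 - 57} = 3 \sqrt{-57} = 3 i \sqrt{57} \approx 22.65 i$)
$p{\left(x,B \right)} = - 4 x$
$C p{\left(-7,\frac{-4 + 1}{-1 + 0} \right)} + 50 = 3 i \sqrt{57} \left(\left(-4\right) \left(-7\right)\right) + 50 = 3 i \sqrt{57} \cdot 28 + 50 = 84 i \sqrt{57} + 50 = 50 + 84 i \sqrt{57}$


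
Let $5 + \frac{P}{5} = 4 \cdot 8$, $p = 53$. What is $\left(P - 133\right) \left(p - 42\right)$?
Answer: $22$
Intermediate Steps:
$P = 135$ ($P = -25 + 5 \cdot 4 \cdot 8 = -25 + 5 \cdot 32 = -25 + 160 = 135$)
$\left(P - 133\right) \left(p - 42\right) = \left(135 - 133\right) \left(53 - 42\right) = 2 \left(53 - 42\right) = 2 \cdot 11 = 22$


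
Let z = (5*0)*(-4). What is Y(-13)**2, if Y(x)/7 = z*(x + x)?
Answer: 0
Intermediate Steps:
z = 0 (z = 0*(-4) = 0)
Y(x) = 0 (Y(x) = 7*(0*(x + x)) = 7*(0*(2*x)) = 7*0 = 0)
Y(-13)**2 = 0**2 = 0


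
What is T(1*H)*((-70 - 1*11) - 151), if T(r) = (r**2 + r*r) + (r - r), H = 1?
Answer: -464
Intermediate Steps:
T(r) = 2*r**2 (T(r) = (r**2 + r**2) + 0 = 2*r**2 + 0 = 2*r**2)
T(1*H)*((-70 - 1*11) - 151) = (2*(1*1)**2)*((-70 - 1*11) - 151) = (2*1**2)*((-70 - 11) - 151) = (2*1)*(-81 - 151) = 2*(-232) = -464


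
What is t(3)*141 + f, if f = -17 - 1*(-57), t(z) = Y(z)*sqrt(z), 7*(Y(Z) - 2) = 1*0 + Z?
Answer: 40 + 2397*sqrt(3)/7 ≈ 633.10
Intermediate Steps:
Y(Z) = 2 + Z/7 (Y(Z) = 2 + (1*0 + Z)/7 = 2 + (0 + Z)/7 = 2 + Z/7)
t(z) = sqrt(z)*(2 + z/7) (t(z) = (2 + z/7)*sqrt(z) = sqrt(z)*(2 + z/7))
f = 40 (f = -17 + 57 = 40)
t(3)*141 + f = (sqrt(3)*(14 + 3)/7)*141 + 40 = ((1/7)*sqrt(3)*17)*141 + 40 = (17*sqrt(3)/7)*141 + 40 = 2397*sqrt(3)/7 + 40 = 40 + 2397*sqrt(3)/7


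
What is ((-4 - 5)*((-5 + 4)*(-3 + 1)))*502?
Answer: -9036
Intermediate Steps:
((-4 - 5)*((-5 + 4)*(-3 + 1)))*502 = -(-9)*(-2)*502 = -9*2*502 = -18*502 = -9036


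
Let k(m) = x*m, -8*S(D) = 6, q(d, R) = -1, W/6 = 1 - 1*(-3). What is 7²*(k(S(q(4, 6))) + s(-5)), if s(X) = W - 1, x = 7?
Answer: 3479/4 ≈ 869.75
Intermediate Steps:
W = 24 (W = 6*(1 - 1*(-3)) = 6*(1 + 3) = 6*4 = 24)
s(X) = 23 (s(X) = 24 - 1 = 23)
S(D) = -¾ (S(D) = -⅛*6 = -¾)
k(m) = 7*m
7²*(k(S(q(4, 6))) + s(-5)) = 7²*(7*(-¾) + 23) = 49*(-21/4 + 23) = 49*(71/4) = 3479/4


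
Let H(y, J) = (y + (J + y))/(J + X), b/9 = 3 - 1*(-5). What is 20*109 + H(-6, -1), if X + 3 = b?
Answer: 148227/68 ≈ 2179.8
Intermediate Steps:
b = 72 (b = 9*(3 - 1*(-5)) = 9*(3 + 5) = 9*8 = 72)
X = 69 (X = -3 + 72 = 69)
H(y, J) = (J + 2*y)/(69 + J) (H(y, J) = (y + (J + y))/(J + 69) = (J + 2*y)/(69 + J))
20*109 + H(-6, -1) = 20*109 + (-1 + 2*(-6))/(69 - 1) = 2180 + (-1 - 12)/68 = 2180 + (1/68)*(-13) = 2180 - 13/68 = 148227/68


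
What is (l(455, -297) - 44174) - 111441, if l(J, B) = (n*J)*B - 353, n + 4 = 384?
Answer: -51507268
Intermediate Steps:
n = 380 (n = -4 + 384 = 380)
l(J, B) = -353 + 380*B*J (l(J, B) = (380*J)*B - 353 = 380*B*J - 353 = -353 + 380*B*J)
(l(455, -297) - 44174) - 111441 = ((-353 + 380*(-297)*455) - 44174) - 111441 = ((-353 - 51351300) - 44174) - 111441 = (-51351653 - 44174) - 111441 = -51395827 - 111441 = -51507268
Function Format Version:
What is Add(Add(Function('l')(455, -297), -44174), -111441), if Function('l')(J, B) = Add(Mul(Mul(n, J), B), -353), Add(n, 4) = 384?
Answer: -51507268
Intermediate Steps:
n = 380 (n = Add(-4, 384) = 380)
Function('l')(J, B) = Add(-353, Mul(380, B, J)) (Function('l')(J, B) = Add(Mul(Mul(380, J), B), -353) = Add(Mul(380, B, J), -353) = Add(-353, Mul(380, B, J)))
Add(Add(Function('l')(455, -297), -44174), -111441) = Add(Add(Add(-353, Mul(380, -297, 455)), -44174), -111441) = Add(Add(Add(-353, -51351300), -44174), -111441) = Add(Add(-51351653, -44174), -111441) = Add(-51395827, -111441) = -51507268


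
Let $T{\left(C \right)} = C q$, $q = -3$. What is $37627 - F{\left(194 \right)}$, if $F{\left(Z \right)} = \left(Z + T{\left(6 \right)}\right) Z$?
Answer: $3483$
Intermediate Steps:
$T{\left(C \right)} = - 3 C$ ($T{\left(C \right)} = C \left(-3\right) = - 3 C$)
$F{\left(Z \right)} = Z \left(-18 + Z\right)$ ($F{\left(Z \right)} = \left(Z - 18\right) Z = \left(-18 + Z\right) Z = Z \left(-18 + Z\right)$)
$37627 - F{\left(194 \right)} = 37627 - 194 \left(-18 + 194\right) = 37627 - 194 \cdot 176 = 37627 - 34144 = 3483$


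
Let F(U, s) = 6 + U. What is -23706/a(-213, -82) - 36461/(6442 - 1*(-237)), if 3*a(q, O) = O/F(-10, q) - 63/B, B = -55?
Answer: -52336497061/15902699 ≈ -3291.0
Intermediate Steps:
a(q, O) = 21/55 - O/12 (a(q, O) = (O/(6 - 10) - 63/(-55))/3 = (O/(-4) - 63*(-1/55))/3 = (O*(-¼) + 63/55)/3 = (-O/4 + 63/55)/3 = (63/55 - O/4)/3 = 21/55 - O/12)
-23706/a(-213, -82) - 36461/(6442 - 1*(-237)) = -23706/(21/55 - 1/12*(-82)) - 36461/(6442 - 1*(-237)) = -23706/(21/55 + 41/6) - 36461/(6442 + 237) = -23706/2381/330 - 36461/6679 = -23706*330/2381 - 36461*1/6679 = -7822980/2381 - 36461/6679 = -52336497061/15902699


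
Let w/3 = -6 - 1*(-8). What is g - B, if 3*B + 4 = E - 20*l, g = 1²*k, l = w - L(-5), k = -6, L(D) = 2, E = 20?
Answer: 46/3 ≈ 15.333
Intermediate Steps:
w = 6 (w = 3*(-6 - 1*(-8)) = 3*(-6 + 8) = 3*2 = 6)
l = 4 (l = 6 - 1*2 = 6 - 2 = 4)
g = -6 (g = 1²*(-6) = 1*(-6) = -6)
B = -64/3 (B = -4/3 + (20 - 20*4)/3 = -4/3 + (20 - 80)/3 = -4/3 + (⅓)*(-60) = -4/3 - 20 = -64/3 ≈ -21.333)
g - B = -6 - 1*(-64/3) = -6 + 64/3 = 46/3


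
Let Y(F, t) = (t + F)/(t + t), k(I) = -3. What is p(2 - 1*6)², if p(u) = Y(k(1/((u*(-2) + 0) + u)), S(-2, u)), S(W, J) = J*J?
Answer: 169/1024 ≈ 0.16504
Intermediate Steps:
S(W, J) = J²
Y(F, t) = (F + t)/(2*t) (Y(F, t) = (F + t)/((2*t)) = (F + t)*(1/(2*t)) = (F + t)/(2*t))
p(u) = (-3 + u²)/(2*u²) (p(u) = (-3 + u²)/(2*(u²)) = (-3 + u²)/(2*u²))
p(2 - 1*6)² = ((-3 + (2 - 1*6)²)/(2*(2 - 1*6)²))² = ((-3 + (2 - 6)²)/(2*(2 - 6)²))² = ((½)*(-3 + (-4)²)/(-4)²)² = ((½)*(1/16)*(-3 + 16))² = ((½)*(1/16)*13)² = (13/32)² = 169/1024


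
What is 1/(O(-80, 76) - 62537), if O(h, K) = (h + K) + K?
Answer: -1/62465 ≈ -1.6009e-5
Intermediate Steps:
O(h, K) = h + 2*K (O(h, K) = (K + h) + K = h + 2*K)
1/(O(-80, 76) - 62537) = 1/((-80 + 2*76) - 62537) = 1/((-80 + 152) - 62537) = 1/(72 - 62537) = 1/(-62465) = -1/62465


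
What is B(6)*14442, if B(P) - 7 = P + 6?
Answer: 274398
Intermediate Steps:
B(P) = 13 + P (B(P) = 7 + (P + 6) = 7 + (6 + P) = 13 + P)
B(6)*14442 = (13 + 6)*14442 = 19*14442 = 274398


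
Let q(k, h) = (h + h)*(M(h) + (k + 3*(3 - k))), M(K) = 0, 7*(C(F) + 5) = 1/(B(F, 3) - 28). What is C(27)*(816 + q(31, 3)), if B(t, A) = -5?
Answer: -191896/77 ≈ -2492.2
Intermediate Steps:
C(F) = -1156/231 (C(F) = -5 + 1/(7*(-5 - 28)) = -5 + (⅐)/(-33) = -5 + (⅐)*(-1/33) = -5 - 1/231 = -1156/231)
q(k, h) = 2*h*(9 - 2*k) (q(k, h) = (h + h)*(0 + (k + 3*(3 - k))) = (2*h)*(0 + (k + (9 - 3*k))) = (2*h)*(0 + (9 - 2*k)) = (2*h)*(9 - 2*k) = 2*h*(9 - 2*k))
C(27)*(816 + q(31, 3)) = -1156*(816 + 2*3*(9 - 2*31))/231 = -1156*(816 + 2*3*(9 - 62))/231 = -1156*(816 + 2*3*(-53))/231 = -1156*(816 - 318)/231 = -1156/231*498 = -191896/77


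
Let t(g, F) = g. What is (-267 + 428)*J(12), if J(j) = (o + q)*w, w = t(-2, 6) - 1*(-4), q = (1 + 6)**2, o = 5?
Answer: 17388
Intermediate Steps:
q = 49 (q = 7**2 = 49)
w = 2 (w = -2 - 1*(-4) = -2 + 4 = 2)
J(j) = 108 (J(j) = (5 + 49)*2 = 54*2 = 108)
(-267 + 428)*J(12) = (-267 + 428)*108 = 161*108 = 17388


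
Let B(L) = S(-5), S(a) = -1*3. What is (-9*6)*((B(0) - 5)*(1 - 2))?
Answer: -432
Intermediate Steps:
S(a) = -3
B(L) = -3
(-9*6)*((B(0) - 5)*(1 - 2)) = (-9*6)*((-3 - 5)*(1 - 2)) = -(-432)*(-1) = -54*8 = -432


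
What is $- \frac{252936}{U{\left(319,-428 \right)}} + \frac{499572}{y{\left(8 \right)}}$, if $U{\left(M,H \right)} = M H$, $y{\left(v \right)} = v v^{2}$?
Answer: $\frac{4271066721}{4369024} \approx 977.58$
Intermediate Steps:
$y{\left(v \right)} = v^{3}$
$U{\left(M,H \right)} = H M$
$- \frac{252936}{U{\left(319,-428 \right)}} + \frac{499572}{y{\left(8 \right)}} = - \frac{252936}{\left(-428\right) 319} + \frac{499572}{8^{3}} = - \frac{252936}{-136532} + \frac{499572}{512} = \left(-252936\right) \left(- \frac{1}{136532}\right) + 499572 \cdot \frac{1}{512} = \frac{63234}{34133} + \frac{124893}{128} = \frac{4271066721}{4369024}$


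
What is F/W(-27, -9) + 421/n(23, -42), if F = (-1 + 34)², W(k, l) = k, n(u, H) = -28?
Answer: -4651/84 ≈ -55.369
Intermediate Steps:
F = 1089 (F = 33² = 1089)
F/W(-27, -9) + 421/n(23, -42) = 1089/(-27) + 421/(-28) = 1089*(-1/27) + 421*(-1/28) = -121/3 - 421/28 = -4651/84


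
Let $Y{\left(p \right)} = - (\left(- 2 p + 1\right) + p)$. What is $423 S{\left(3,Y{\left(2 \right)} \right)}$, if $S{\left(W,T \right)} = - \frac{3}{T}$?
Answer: $-1269$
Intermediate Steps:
$Y{\left(p \right)} = -1 + p$ ($Y{\left(p \right)} = - (\left(1 - 2 p\right) + p) = - (1 - p) = -1 + p$)
$423 S{\left(3,Y{\left(2 \right)} \right)} = 423 \left(- \frac{3}{-1 + 2}\right) = 423 \left(- \frac{3}{1}\right) = 423 \left(\left(-3\right) 1\right) = 423 \left(-3\right) = -1269$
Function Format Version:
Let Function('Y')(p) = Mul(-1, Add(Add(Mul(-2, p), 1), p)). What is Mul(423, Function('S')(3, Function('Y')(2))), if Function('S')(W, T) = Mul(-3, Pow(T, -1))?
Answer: -1269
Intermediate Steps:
Function('Y')(p) = Add(-1, p) (Function('Y')(p) = Mul(-1, Add(Add(1, Mul(-2, p)), p)) = Mul(-1, Add(1, Mul(-1, p))) = Add(-1, p))
Mul(423, Function('S')(3, Function('Y')(2))) = Mul(423, Mul(-3, Pow(Add(-1, 2), -1))) = Mul(423, Mul(-3, Pow(1, -1))) = Mul(423, Mul(-3, 1)) = Mul(423, -3) = -1269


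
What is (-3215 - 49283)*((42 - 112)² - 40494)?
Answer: 1868613812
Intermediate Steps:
(-3215 - 49283)*((42 - 112)² - 40494) = -52498*((-70)² - 40494) = -52498*(4900 - 40494) = -52498*(-35594) = 1868613812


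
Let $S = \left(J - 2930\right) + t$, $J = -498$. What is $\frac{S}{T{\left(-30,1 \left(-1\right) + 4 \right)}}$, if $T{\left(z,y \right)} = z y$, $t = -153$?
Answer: $\frac{3581}{90} \approx 39.789$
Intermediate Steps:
$S = -3581$ ($S = \left(-498 - 2930\right) - 153 = -3428 - 153 = -3581$)
$T{\left(z,y \right)} = y z$
$\frac{S}{T{\left(-30,1 \left(-1\right) + 4 \right)}} = - \frac{3581}{\left(1 \left(-1\right) + 4\right) \left(-30\right)} = - \frac{3581}{\left(-1 + 4\right) \left(-30\right)} = - \frac{3581}{3 \left(-30\right)} = - \frac{3581}{-90} = \left(-3581\right) \left(- \frac{1}{90}\right) = \frac{3581}{90}$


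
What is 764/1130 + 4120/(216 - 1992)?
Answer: -206171/125430 ≈ -1.6437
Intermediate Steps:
764/1130 + 4120/(216 - 1992) = 764*(1/1130) + 4120/(-1776) = 382/565 + 4120*(-1/1776) = 382/565 - 515/222 = -206171/125430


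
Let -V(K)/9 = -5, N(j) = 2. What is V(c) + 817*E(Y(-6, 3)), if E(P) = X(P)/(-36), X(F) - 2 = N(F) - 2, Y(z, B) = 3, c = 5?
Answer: -7/18 ≈ -0.38889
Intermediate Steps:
V(K) = 45 (V(K) = -9*(-5) = 45)
X(F) = 2 (X(F) = 2 + (2 - 2) = 2 + 0 = 2)
E(P) = -1/18 (E(P) = 2/(-36) = 2*(-1/36) = -1/18)
V(c) + 817*E(Y(-6, 3)) = 45 + 817*(-1/18) = 45 - 817/18 = -7/18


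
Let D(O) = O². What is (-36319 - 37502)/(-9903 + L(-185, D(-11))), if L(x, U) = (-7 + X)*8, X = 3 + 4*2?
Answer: 73821/9871 ≈ 7.4786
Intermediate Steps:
X = 11 (X = 3 + 8 = 11)
L(x, U) = 32 (L(x, U) = (-7 + 11)*8 = 4*8 = 32)
(-36319 - 37502)/(-9903 + L(-185, D(-11))) = (-36319 - 37502)/(-9903 + 32) = -73821/(-9871) = -73821*(-1/9871) = 73821/9871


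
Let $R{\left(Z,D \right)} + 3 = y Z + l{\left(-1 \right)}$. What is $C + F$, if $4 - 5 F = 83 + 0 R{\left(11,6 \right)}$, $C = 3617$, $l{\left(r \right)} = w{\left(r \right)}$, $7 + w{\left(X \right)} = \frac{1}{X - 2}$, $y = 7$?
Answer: $\frac{18006}{5} \approx 3601.2$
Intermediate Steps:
$w{\left(X \right)} = -7 + \frac{1}{-2 + X}$ ($w{\left(X \right)} = -7 + \frac{1}{X - 2} = -7 + \frac{1}{-2 + X}$)
$l{\left(r \right)} = \frac{15 - 7 r}{-2 + r}$
$R{\left(Z,D \right)} = - \frac{31}{3} + 7 Z$ ($R{\left(Z,D \right)} = -3 + \left(7 Z + \frac{15 - -7}{-2 - 1}\right) = -3 + \left(7 Z + \frac{15 + 7}{-3}\right) = -3 + \left(7 Z - \frac{22}{3}\right) = -3 + \left(- \frac{22}{3} + 7 Z\right) = - \frac{31}{3} + 7 Z$)
$F = - \frac{79}{5}$ ($F = \frac{4}{5} - \frac{83 + 0 \left(- \frac{31}{3} + 7 \cdot 11\right)}{5} = \frac{4}{5} - \frac{83 + 0 \left(- \frac{31}{3} + 77\right)}{5} = \frac{4}{5} - \frac{83 + 0 \cdot \frac{200}{3}}{5} = \frac{4}{5} - \frac{83 + 0}{5} = \frac{4}{5} - \frac{83}{5} = - \frac{79}{5} \approx -15.8$)
$C + F = 3617 - \frac{79}{5} = \frac{18006}{5}$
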